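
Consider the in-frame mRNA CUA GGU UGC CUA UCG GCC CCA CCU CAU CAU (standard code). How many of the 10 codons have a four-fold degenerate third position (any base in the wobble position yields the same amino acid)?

Codon 1 CUA (Leu): third position 4-fold.
Codon 2 GGU (Gly): third position 4-fold.
Codon 3 UGC (Cys): third position 2-fold.
Codon 4 CUA (Leu): third position 4-fold.
Codon 5 UCG (Ser): third position 4-fold.
Codon 6 GCC (Ala): third position 4-fold.
Codon 7 CCA (Pro): third position 4-fold.
Codon 8 CCU (Pro): third position 4-fold.
Codon 9 CAU (His): third position 2-fold.
Codon 10 CAU (His): third position 2-fold.
Four-fold degenerate third positions: 7.

7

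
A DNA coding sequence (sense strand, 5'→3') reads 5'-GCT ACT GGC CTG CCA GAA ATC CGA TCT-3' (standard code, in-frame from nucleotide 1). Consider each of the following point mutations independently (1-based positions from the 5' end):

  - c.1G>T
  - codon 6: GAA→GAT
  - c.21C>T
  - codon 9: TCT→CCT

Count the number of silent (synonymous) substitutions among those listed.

1

Codon 1: GCT (Ala) → TCT (Ser) — missense.
Codon 6: GAA (Glu) → GAT (Asp) — missense.
Codon 7: ATC (Ile) → ATT (Ile) — synonymous.
Codon 9: TCT (Ser) → CCT (Pro) — missense.
Synonymous: 1 of 4.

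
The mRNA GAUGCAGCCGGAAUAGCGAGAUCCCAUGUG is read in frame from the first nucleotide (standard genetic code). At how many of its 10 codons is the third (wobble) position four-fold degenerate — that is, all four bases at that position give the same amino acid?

Codon 1 GAU (Asp): third position 2-fold.
Codon 2 GCA (Ala): third position 4-fold.
Codon 3 GCC (Ala): third position 4-fold.
Codon 4 GGA (Gly): third position 4-fold.
Codon 5 AUA (Ile): third position 3-fold.
Codon 6 GCG (Ala): third position 4-fold.
Codon 7 AGA (Arg): third position 2-fold.
Codon 8 UCC (Ser): third position 4-fold.
Codon 9 CAU (His): third position 2-fold.
Codon 10 GUG (Val): third position 4-fold.
Four-fold degenerate third positions: 6.

6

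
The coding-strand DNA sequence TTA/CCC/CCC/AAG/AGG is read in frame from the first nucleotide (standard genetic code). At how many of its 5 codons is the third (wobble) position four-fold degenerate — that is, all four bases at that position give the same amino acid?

2

Codon 1 TTA (Leu): third position 2-fold.
Codon 2 CCC (Pro): third position 4-fold.
Codon 3 CCC (Pro): third position 4-fold.
Codon 4 AAG (Lys): third position 2-fold.
Codon 5 AGG (Arg): third position 2-fold.
Four-fold degenerate third positions: 2.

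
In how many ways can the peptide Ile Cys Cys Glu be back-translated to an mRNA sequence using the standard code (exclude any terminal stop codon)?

Ile: 3 codons.
Cys: 2 codons.
Cys: 2 codons.
Glu: 2 codons.
3 × 2 × 2 × 2 = 24.

24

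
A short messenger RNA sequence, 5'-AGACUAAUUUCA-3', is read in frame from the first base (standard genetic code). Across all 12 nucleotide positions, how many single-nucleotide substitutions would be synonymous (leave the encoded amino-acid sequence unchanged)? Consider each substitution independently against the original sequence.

11

Codon 1 (AGA, Arg): 2 synonymous substitutions.
Codon 2 (CUA, Leu): 4 synonymous substitutions.
Codon 3 (AUU, Ile): 2 synonymous substitutions.
Codon 4 (UCA, Ser): 3 synonymous substitutions.
Total: 2 + 4 + 2 + 3 = 11.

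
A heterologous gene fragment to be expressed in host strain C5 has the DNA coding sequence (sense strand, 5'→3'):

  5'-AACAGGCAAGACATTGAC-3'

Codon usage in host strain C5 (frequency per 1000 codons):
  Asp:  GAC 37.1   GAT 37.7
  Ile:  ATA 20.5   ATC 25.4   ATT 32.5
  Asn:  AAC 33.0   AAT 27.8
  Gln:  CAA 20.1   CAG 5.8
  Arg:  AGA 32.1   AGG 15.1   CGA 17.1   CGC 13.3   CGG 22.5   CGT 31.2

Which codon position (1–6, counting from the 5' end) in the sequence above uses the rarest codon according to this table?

2

Codon 1 AAC (Asn): 33.0 per 1000.
Codon 2 AGG (Arg): 15.1 per 1000.
Codon 3 CAA (Gln): 20.1 per 1000.
Codon 4 GAC (Asp): 37.1 per 1000.
Codon 5 ATT (Ile): 32.5 per 1000.
Codon 6 GAC (Asp): 37.1 per 1000.
Lowest frequency is 15.1 at codon 2.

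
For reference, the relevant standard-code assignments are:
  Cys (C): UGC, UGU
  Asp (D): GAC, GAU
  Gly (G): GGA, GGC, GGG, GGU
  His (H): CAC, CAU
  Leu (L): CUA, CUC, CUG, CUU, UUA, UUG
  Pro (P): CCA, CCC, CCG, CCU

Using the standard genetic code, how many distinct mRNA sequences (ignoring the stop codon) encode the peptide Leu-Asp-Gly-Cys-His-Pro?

768

Leu: 6 codons.
Asp: 2 codons.
Gly: 4 codons.
Cys: 2 codons.
His: 2 codons.
Pro: 4 codons.
6 × 2 × 4 × 2 × 2 × 4 = 768.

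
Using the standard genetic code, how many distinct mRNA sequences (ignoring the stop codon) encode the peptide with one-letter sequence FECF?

Phe: 2 codons.
Glu: 2 codons.
Cys: 2 codons.
Phe: 2 codons.
2 × 2 × 2 × 2 = 16.

16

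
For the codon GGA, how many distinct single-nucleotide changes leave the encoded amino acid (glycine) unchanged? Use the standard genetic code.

Position 1: none → 0 synonymous.
Position 2: none → 0 synonymous.
Position 3: GGU, GGC, GGG → 3 synonymous.
Total: 0 + 0 + 3 = 3.

3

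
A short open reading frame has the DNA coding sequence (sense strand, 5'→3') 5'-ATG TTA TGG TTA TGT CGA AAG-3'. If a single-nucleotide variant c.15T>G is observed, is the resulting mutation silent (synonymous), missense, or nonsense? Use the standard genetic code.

Position 15 falls in codon 5: TGT → Cys.
After the substitution the codon is TGG → Trp.
Cys ≠ Trp, so this is a missense mutation.

missense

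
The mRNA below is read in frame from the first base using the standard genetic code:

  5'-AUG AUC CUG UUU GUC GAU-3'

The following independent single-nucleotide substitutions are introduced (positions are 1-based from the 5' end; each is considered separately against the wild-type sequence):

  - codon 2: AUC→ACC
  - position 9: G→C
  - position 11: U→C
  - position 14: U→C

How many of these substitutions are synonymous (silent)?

1

Codon 2: AUC (Ile) → ACC (Thr) — missense.
Codon 3: CUG (Leu) → CUC (Leu) — synonymous.
Codon 4: UUU (Phe) → UCU (Ser) — missense.
Codon 5: GUC (Val) → GCC (Ala) — missense.
Synonymous: 1 of 4.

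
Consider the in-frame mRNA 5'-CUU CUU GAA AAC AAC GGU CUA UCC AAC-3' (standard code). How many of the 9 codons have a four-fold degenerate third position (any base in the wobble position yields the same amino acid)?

Codon 1 CUU (Leu): third position 4-fold.
Codon 2 CUU (Leu): third position 4-fold.
Codon 3 GAA (Glu): third position 2-fold.
Codon 4 AAC (Asn): third position 2-fold.
Codon 5 AAC (Asn): third position 2-fold.
Codon 6 GGU (Gly): third position 4-fold.
Codon 7 CUA (Leu): third position 4-fold.
Codon 8 UCC (Ser): third position 4-fold.
Codon 9 AAC (Asn): third position 2-fold.
Four-fold degenerate third positions: 5.

5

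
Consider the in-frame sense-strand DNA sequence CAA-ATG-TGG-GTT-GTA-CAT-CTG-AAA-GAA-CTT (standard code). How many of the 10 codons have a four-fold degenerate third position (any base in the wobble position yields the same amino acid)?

Codon 1 CAA (Gln): third position 2-fold.
Codon 2 ATG (Met): third position 1-fold.
Codon 3 TGG (Trp): third position 1-fold.
Codon 4 GTT (Val): third position 4-fold.
Codon 5 GTA (Val): third position 4-fold.
Codon 6 CAT (His): third position 2-fold.
Codon 7 CTG (Leu): third position 4-fold.
Codon 8 AAA (Lys): third position 2-fold.
Codon 9 GAA (Glu): third position 2-fold.
Codon 10 CTT (Leu): third position 4-fold.
Four-fold degenerate third positions: 4.

4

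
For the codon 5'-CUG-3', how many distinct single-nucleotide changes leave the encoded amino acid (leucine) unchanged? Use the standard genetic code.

Position 1: UUG → 1 synonymous.
Position 2: none → 0 synonymous.
Position 3: CUU, CUC, CUA → 3 synonymous.
Total: 1 + 0 + 3 = 4.

4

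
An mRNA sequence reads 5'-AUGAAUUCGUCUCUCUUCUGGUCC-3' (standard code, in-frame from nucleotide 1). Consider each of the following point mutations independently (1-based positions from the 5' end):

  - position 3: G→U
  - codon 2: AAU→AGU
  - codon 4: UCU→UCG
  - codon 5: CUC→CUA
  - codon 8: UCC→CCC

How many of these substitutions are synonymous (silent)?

Codon 1: AUG (Met) → AUU (Ile) — missense.
Codon 2: AAU (Asn) → AGU (Ser) — missense.
Codon 4: UCU (Ser) → UCG (Ser) — synonymous.
Codon 5: CUC (Leu) → CUA (Leu) — synonymous.
Codon 8: UCC (Ser) → CCC (Pro) — missense.
Synonymous: 2 of 5.

2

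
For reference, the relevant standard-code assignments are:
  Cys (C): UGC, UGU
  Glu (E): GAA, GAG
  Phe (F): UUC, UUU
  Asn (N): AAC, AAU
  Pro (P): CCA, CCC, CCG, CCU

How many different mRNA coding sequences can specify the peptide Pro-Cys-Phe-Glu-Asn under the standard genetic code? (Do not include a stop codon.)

64

Pro: 4 codons.
Cys: 2 codons.
Phe: 2 codons.
Glu: 2 codons.
Asn: 2 codons.
4 × 2 × 2 × 2 × 2 = 64.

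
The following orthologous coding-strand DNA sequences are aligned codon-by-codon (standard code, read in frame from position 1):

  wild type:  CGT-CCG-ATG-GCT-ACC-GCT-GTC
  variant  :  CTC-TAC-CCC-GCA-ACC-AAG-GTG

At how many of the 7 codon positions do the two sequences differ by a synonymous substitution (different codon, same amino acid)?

Codon 1: CGT Arg / CTC Leu — nonsynonymous.
Codon 2: CCG Pro / TAC Tyr — nonsynonymous.
Codon 3: ATG Met / CCC Pro — nonsynonymous.
Codon 4: GCT Ala / GCA Ala — synonymous.
Codon 5: ACC Thr / ACC Thr — identical.
Codon 6: GCT Ala / AAG Lys — nonsynonymous.
Codon 7: GTC Val / GTG Val — synonymous.
Synonymous differences: 2.

2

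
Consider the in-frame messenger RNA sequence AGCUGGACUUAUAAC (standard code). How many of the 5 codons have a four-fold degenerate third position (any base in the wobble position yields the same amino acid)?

1

Codon 1 AGC (Ser): third position 2-fold.
Codon 2 UGG (Trp): third position 1-fold.
Codon 3 ACU (Thr): third position 4-fold.
Codon 4 UAU (Tyr): third position 2-fold.
Codon 5 AAC (Asn): third position 2-fold.
Four-fold degenerate third positions: 1.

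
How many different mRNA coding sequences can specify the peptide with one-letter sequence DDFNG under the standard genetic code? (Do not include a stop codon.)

64

Asp: 2 codons.
Asp: 2 codons.
Phe: 2 codons.
Asn: 2 codons.
Gly: 4 codons.
2 × 2 × 2 × 2 × 4 = 64.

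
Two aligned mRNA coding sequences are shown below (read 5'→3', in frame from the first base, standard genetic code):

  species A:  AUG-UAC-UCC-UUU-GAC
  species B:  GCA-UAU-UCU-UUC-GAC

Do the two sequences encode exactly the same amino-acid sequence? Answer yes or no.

no

Codon 1: AUG Met / GCA Ala — nonsynonymous.
Codon 2: UAC Tyr / UAU Tyr — synonymous.
Codon 3: UCC Ser / UCU Ser — synonymous.
Codon 4: UUU Phe / UUC Phe — synonymous.
Codon 5: GAC Asp / GAC Asp — identical.
Nonsynonymous differences: 1 → different protein.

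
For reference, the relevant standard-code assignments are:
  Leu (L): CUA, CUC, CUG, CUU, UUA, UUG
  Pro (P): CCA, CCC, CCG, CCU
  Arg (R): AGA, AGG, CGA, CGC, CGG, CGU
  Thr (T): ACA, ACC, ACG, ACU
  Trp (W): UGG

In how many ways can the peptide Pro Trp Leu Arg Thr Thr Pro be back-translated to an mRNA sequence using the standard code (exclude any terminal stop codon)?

9216

Pro: 4 codons.
Trp: 1 codon.
Leu: 6 codons.
Arg: 6 codons.
Thr: 4 codons.
Thr: 4 codons.
Pro: 4 codons.
4 × 1 × 6 × 6 × 4 × 4 × 4 = 9216.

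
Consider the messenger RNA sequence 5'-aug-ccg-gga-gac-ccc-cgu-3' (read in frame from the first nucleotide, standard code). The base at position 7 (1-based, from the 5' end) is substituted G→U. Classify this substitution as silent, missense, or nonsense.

Position 7 falls in codon 3: GGA → Gly.
After the substitution the codon is UGA → Stop.
The new codon is a stop codon, so this is a nonsense mutation.

nonsense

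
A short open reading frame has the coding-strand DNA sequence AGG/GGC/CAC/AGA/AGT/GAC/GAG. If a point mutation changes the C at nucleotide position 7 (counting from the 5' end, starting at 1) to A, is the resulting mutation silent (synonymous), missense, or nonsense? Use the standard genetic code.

missense

Position 7 falls in codon 3: CAC → His.
After the substitution the codon is AAC → Asn.
His ≠ Asn, so this is a missense mutation.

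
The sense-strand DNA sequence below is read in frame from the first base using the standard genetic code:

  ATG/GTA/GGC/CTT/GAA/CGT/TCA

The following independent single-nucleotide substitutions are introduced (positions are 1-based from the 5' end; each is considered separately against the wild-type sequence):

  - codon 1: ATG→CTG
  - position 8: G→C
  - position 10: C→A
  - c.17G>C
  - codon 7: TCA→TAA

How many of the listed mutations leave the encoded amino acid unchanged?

Codon 1: ATG (Met) → CTG (Leu) — missense.
Codon 3: GGC (Gly) → GCC (Ala) — missense.
Codon 4: CTT (Leu) → ATT (Ile) — missense.
Codon 6: CGT (Arg) → CCT (Pro) — missense.
Codon 7: TCA (Ser) → TAA (Stop) — nonsense.
Synonymous: 0 of 5.

0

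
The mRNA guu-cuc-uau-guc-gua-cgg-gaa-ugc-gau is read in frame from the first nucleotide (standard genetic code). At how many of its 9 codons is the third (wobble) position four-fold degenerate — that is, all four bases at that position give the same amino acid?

Codon 1 GUU (Val): third position 4-fold.
Codon 2 CUC (Leu): third position 4-fold.
Codon 3 UAU (Tyr): third position 2-fold.
Codon 4 GUC (Val): third position 4-fold.
Codon 5 GUA (Val): third position 4-fold.
Codon 6 CGG (Arg): third position 4-fold.
Codon 7 GAA (Glu): third position 2-fold.
Codon 8 UGC (Cys): third position 2-fold.
Codon 9 GAU (Asp): third position 2-fold.
Four-fold degenerate third positions: 5.

5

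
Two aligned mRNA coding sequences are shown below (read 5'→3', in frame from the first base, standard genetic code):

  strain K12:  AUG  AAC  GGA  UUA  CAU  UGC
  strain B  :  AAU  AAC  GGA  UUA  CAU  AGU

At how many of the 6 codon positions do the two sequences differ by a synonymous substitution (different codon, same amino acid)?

Codon 1: AUG Met / AAU Asn — nonsynonymous.
Codon 2: AAC Asn / AAC Asn — identical.
Codon 3: GGA Gly / GGA Gly — identical.
Codon 4: UUA Leu / UUA Leu — identical.
Codon 5: CAU His / CAU His — identical.
Codon 6: UGC Cys / AGU Ser — nonsynonymous.
Synonymous differences: 0.

0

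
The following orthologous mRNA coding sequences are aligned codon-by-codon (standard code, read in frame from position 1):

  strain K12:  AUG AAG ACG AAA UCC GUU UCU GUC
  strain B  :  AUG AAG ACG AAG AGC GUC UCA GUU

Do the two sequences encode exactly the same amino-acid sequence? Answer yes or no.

yes

Codon 1: AUG Met / AUG Met — identical.
Codon 2: AAG Lys / AAG Lys — identical.
Codon 3: ACG Thr / ACG Thr — identical.
Codon 4: AAA Lys / AAG Lys — synonymous.
Codon 5: UCC Ser / AGC Ser — synonymous.
Codon 6: GUU Val / GUC Val — synonymous.
Codon 7: UCU Ser / UCA Ser — synonymous.
Codon 8: GUC Val / GUU Val — synonymous.
Nonsynonymous differences: 0 → same protein.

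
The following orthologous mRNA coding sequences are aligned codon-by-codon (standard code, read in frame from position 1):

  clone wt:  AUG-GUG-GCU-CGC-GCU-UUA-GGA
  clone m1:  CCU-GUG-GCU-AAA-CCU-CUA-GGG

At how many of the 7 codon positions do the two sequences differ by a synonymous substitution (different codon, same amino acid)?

Codon 1: AUG Met / CCU Pro — nonsynonymous.
Codon 2: GUG Val / GUG Val — identical.
Codon 3: GCU Ala / GCU Ala — identical.
Codon 4: CGC Arg / AAA Lys — nonsynonymous.
Codon 5: GCU Ala / CCU Pro — nonsynonymous.
Codon 6: UUA Leu / CUA Leu — synonymous.
Codon 7: GGA Gly / GGG Gly — synonymous.
Synonymous differences: 2.

2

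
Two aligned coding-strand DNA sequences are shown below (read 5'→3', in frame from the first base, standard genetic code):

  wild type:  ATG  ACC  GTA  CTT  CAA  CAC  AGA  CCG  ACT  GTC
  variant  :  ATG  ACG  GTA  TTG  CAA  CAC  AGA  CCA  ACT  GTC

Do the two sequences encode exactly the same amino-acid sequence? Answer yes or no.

yes

Codon 1: ATG Met / ATG Met — identical.
Codon 2: ACC Thr / ACG Thr — synonymous.
Codon 3: GTA Val / GTA Val — identical.
Codon 4: CTT Leu / TTG Leu — synonymous.
Codon 5: CAA Gln / CAA Gln — identical.
Codon 6: CAC His / CAC His — identical.
Codon 7: AGA Arg / AGA Arg — identical.
Codon 8: CCG Pro / CCA Pro — synonymous.
Codon 9: ACT Thr / ACT Thr — identical.
Codon 10: GTC Val / GTC Val — identical.
Nonsynonymous differences: 0 → same protein.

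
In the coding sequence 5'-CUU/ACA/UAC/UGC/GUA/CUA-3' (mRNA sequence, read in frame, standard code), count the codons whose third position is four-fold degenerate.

4

Codon 1 CUU (Leu): third position 4-fold.
Codon 2 ACA (Thr): third position 4-fold.
Codon 3 UAC (Tyr): third position 2-fold.
Codon 4 UGC (Cys): third position 2-fold.
Codon 5 GUA (Val): third position 4-fold.
Codon 6 CUA (Leu): third position 4-fold.
Four-fold degenerate third positions: 4.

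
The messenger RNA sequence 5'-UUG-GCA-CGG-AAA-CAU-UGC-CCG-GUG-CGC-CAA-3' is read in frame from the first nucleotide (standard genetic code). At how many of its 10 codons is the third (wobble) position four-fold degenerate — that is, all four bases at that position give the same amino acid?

5

Codon 1 UUG (Leu): third position 2-fold.
Codon 2 GCA (Ala): third position 4-fold.
Codon 3 CGG (Arg): third position 4-fold.
Codon 4 AAA (Lys): third position 2-fold.
Codon 5 CAU (His): third position 2-fold.
Codon 6 UGC (Cys): third position 2-fold.
Codon 7 CCG (Pro): third position 4-fold.
Codon 8 GUG (Val): third position 4-fold.
Codon 9 CGC (Arg): third position 4-fold.
Codon 10 CAA (Gln): third position 2-fold.
Four-fold degenerate third positions: 5.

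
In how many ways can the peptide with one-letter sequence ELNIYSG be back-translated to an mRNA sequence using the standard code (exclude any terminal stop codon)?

3456

Glu: 2 codons.
Leu: 6 codons.
Asn: 2 codons.
Ile: 3 codons.
Tyr: 2 codons.
Ser: 6 codons.
Gly: 4 codons.
2 × 6 × 2 × 3 × 2 × 6 × 4 = 3456.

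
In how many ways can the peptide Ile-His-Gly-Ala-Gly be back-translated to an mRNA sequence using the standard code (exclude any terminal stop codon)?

Ile: 3 codons.
His: 2 codons.
Gly: 4 codons.
Ala: 4 codons.
Gly: 4 codons.
3 × 2 × 4 × 4 × 4 = 384.

384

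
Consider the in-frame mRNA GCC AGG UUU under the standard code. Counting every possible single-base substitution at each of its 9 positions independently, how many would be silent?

Codon 1 (GCC, Ala): 3 synonymous substitutions.
Codon 2 (AGG, Arg): 2 synonymous substitutions.
Codon 3 (UUU, Phe): 1 synonymous substitution.
Total: 3 + 2 + 1 = 6.

6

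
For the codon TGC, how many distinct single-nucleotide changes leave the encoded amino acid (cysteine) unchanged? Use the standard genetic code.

1

Position 1: none → 0 synonymous.
Position 2: none → 0 synonymous.
Position 3: TGT → 1 synonymous.
Total: 0 + 0 + 1 = 1.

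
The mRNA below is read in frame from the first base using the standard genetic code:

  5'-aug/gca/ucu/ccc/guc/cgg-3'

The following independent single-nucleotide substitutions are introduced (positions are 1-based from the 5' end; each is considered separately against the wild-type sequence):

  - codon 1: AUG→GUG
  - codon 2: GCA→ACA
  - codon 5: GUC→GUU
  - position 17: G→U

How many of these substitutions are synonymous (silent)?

1

Codon 1: AUG (Met) → GUG (Val) — missense.
Codon 2: GCA (Ala) → ACA (Thr) — missense.
Codon 5: GUC (Val) → GUU (Val) — synonymous.
Codon 6: CGG (Arg) → CUG (Leu) — missense.
Synonymous: 1 of 4.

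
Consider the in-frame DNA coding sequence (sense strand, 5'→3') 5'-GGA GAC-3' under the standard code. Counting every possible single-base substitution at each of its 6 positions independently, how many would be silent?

Codon 1 (GGA, Gly): 3 synonymous substitutions.
Codon 2 (GAC, Asp): 1 synonymous substitution.
Total: 3 + 1 = 4.

4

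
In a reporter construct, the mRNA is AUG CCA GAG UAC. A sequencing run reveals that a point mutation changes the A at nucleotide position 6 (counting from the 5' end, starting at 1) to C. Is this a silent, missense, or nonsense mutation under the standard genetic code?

silent

Position 6 falls in codon 2: CCA → Pro.
After the substitution the codon is CCC → Pro.
Both encode Pro, so the change is synonymous.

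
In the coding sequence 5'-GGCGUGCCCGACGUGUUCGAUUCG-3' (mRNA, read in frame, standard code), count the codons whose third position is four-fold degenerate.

5

Codon 1 GGC (Gly): third position 4-fold.
Codon 2 GUG (Val): third position 4-fold.
Codon 3 CCC (Pro): third position 4-fold.
Codon 4 GAC (Asp): third position 2-fold.
Codon 5 GUG (Val): third position 4-fold.
Codon 6 UUC (Phe): third position 2-fold.
Codon 7 GAU (Asp): third position 2-fold.
Codon 8 UCG (Ser): third position 4-fold.
Four-fold degenerate third positions: 5.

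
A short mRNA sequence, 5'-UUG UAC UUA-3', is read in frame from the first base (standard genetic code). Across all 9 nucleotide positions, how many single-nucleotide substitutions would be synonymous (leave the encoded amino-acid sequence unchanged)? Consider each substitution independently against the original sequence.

5

Codon 1 (UUG, Leu): 2 synonymous substitutions.
Codon 2 (UAC, Tyr): 1 synonymous substitution.
Codon 3 (UUA, Leu): 2 synonymous substitutions.
Total: 2 + 1 + 2 = 5.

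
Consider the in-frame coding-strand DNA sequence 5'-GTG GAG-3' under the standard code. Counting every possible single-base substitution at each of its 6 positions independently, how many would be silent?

Codon 1 (GTG, Val): 3 synonymous substitutions.
Codon 2 (GAG, Glu): 1 synonymous substitution.
Total: 3 + 1 = 4.

4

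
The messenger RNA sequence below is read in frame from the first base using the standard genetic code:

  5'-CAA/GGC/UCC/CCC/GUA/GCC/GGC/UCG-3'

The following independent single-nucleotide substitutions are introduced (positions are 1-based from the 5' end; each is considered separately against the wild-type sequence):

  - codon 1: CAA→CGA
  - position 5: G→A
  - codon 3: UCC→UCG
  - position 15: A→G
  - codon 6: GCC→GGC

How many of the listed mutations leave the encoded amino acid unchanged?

2

Codon 1: CAA (Gln) → CGA (Arg) — missense.
Codon 2: GGC (Gly) → GAC (Asp) — missense.
Codon 3: UCC (Ser) → UCG (Ser) — synonymous.
Codon 5: GUA (Val) → GUG (Val) — synonymous.
Codon 6: GCC (Ala) → GGC (Gly) — missense.
Synonymous: 2 of 5.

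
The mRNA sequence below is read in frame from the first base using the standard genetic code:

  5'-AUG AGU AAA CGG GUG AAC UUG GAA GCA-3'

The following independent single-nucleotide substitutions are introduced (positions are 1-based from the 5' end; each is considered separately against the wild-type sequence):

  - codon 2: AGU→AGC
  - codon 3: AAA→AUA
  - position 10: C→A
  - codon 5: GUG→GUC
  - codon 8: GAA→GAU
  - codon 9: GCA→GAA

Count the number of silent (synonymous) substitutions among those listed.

3

Codon 2: AGU (Ser) → AGC (Ser) — synonymous.
Codon 3: AAA (Lys) → AUA (Ile) — missense.
Codon 4: CGG (Arg) → AGG (Arg) — synonymous.
Codon 5: GUG (Val) → GUC (Val) — synonymous.
Codon 8: GAA (Glu) → GAU (Asp) — missense.
Codon 9: GCA (Ala) → GAA (Glu) — missense.
Synonymous: 3 of 6.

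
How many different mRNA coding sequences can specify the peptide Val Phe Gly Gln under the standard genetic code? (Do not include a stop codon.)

64

Val: 4 codons.
Phe: 2 codons.
Gly: 4 codons.
Gln: 2 codons.
4 × 2 × 4 × 2 = 64.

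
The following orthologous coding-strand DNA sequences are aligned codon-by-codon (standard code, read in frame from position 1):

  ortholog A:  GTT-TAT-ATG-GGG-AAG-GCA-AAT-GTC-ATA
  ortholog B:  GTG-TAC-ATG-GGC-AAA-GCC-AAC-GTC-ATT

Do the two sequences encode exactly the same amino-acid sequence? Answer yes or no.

yes

Codon 1: GTT Val / GTG Val — synonymous.
Codon 2: TAT Tyr / TAC Tyr — synonymous.
Codon 3: ATG Met / ATG Met — identical.
Codon 4: GGG Gly / GGC Gly — synonymous.
Codon 5: AAG Lys / AAA Lys — synonymous.
Codon 6: GCA Ala / GCC Ala — synonymous.
Codon 7: AAT Asn / AAC Asn — synonymous.
Codon 8: GTC Val / GTC Val — identical.
Codon 9: ATA Ile / ATT Ile — synonymous.
Nonsynonymous differences: 0 → same protein.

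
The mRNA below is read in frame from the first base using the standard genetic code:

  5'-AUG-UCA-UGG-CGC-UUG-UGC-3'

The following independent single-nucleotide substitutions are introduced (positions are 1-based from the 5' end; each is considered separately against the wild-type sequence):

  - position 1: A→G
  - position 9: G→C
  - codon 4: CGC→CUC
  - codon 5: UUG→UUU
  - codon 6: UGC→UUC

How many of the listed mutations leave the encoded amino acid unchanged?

0

Codon 1: AUG (Met) → GUG (Val) — missense.
Codon 3: UGG (Trp) → UGC (Cys) — missense.
Codon 4: CGC (Arg) → CUC (Leu) — missense.
Codon 5: UUG (Leu) → UUU (Phe) — missense.
Codon 6: UGC (Cys) → UUC (Phe) — missense.
Synonymous: 0 of 5.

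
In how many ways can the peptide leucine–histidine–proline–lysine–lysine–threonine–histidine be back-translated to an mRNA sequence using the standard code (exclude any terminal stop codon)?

1536

Leu: 6 codons.
His: 2 codons.
Pro: 4 codons.
Lys: 2 codons.
Lys: 2 codons.
Thr: 4 codons.
His: 2 codons.
6 × 2 × 4 × 2 × 2 × 4 × 2 = 1536.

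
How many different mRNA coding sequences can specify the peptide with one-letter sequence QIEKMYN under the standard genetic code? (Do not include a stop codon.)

96

Gln: 2 codons.
Ile: 3 codons.
Glu: 2 codons.
Lys: 2 codons.
Met: 1 codon.
Tyr: 2 codons.
Asn: 2 codons.
2 × 3 × 2 × 2 × 1 × 2 × 2 = 96.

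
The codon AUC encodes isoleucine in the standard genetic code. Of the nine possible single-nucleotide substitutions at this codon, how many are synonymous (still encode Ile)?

Position 1: none → 0 synonymous.
Position 2: none → 0 synonymous.
Position 3: AUU, AUA → 2 synonymous.
Total: 0 + 0 + 2 = 2.

2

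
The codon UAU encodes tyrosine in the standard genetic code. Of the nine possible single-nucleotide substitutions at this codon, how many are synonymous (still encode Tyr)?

Position 1: none → 0 synonymous.
Position 2: none → 0 synonymous.
Position 3: UAC → 1 synonymous.
Total: 0 + 0 + 1 = 1.

1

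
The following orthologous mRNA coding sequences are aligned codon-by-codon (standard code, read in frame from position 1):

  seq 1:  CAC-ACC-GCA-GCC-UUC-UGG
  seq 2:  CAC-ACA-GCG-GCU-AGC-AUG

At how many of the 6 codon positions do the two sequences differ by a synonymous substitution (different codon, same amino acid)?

3

Codon 1: CAC His / CAC His — identical.
Codon 2: ACC Thr / ACA Thr — synonymous.
Codon 3: GCA Ala / GCG Ala — synonymous.
Codon 4: GCC Ala / GCU Ala — synonymous.
Codon 5: UUC Phe / AGC Ser — nonsynonymous.
Codon 6: UGG Trp / AUG Met — nonsynonymous.
Synonymous differences: 3.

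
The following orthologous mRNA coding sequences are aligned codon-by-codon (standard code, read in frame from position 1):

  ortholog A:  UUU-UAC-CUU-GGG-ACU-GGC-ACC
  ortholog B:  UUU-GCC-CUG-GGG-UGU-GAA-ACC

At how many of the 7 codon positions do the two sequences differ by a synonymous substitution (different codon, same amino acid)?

Codon 1: UUU Phe / UUU Phe — identical.
Codon 2: UAC Tyr / GCC Ala — nonsynonymous.
Codon 3: CUU Leu / CUG Leu — synonymous.
Codon 4: GGG Gly / GGG Gly — identical.
Codon 5: ACU Thr / UGU Cys — nonsynonymous.
Codon 6: GGC Gly / GAA Glu — nonsynonymous.
Codon 7: ACC Thr / ACC Thr — identical.
Synonymous differences: 1.

1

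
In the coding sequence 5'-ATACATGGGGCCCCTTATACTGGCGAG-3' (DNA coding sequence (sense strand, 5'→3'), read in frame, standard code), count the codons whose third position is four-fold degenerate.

Codon 1 ATA (Ile): third position 3-fold.
Codon 2 CAT (His): third position 2-fold.
Codon 3 GGG (Gly): third position 4-fold.
Codon 4 GCC (Ala): third position 4-fold.
Codon 5 CCT (Pro): third position 4-fold.
Codon 6 TAT (Tyr): third position 2-fold.
Codon 7 ACT (Thr): third position 4-fold.
Codon 8 GGC (Gly): third position 4-fold.
Codon 9 GAG (Glu): third position 2-fold.
Four-fold degenerate third positions: 5.

5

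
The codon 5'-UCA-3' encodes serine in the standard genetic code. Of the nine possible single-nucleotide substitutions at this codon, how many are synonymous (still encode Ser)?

3

Position 1: none → 0 synonymous.
Position 2: none → 0 synonymous.
Position 3: UCU, UCC, UCG → 3 synonymous.
Total: 0 + 0 + 3 = 3.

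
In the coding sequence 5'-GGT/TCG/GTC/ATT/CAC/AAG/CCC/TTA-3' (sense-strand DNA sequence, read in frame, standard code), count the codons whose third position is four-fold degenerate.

Codon 1 GGT (Gly): third position 4-fold.
Codon 2 TCG (Ser): third position 4-fold.
Codon 3 GTC (Val): third position 4-fold.
Codon 4 ATT (Ile): third position 3-fold.
Codon 5 CAC (His): third position 2-fold.
Codon 6 AAG (Lys): third position 2-fold.
Codon 7 CCC (Pro): third position 4-fold.
Codon 8 TTA (Leu): third position 2-fold.
Four-fold degenerate third positions: 4.

4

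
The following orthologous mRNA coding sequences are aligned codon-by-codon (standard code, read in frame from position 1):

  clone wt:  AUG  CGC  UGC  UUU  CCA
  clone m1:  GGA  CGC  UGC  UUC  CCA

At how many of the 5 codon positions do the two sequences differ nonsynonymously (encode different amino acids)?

1

Codon 1: AUG Met / GGA Gly — nonsynonymous.
Codon 2: CGC Arg / CGC Arg — identical.
Codon 3: UGC Cys / UGC Cys — identical.
Codon 4: UUU Phe / UUC Phe — synonymous.
Codon 5: CCA Pro / CCA Pro — identical.
Nonsynonymous differences: 1.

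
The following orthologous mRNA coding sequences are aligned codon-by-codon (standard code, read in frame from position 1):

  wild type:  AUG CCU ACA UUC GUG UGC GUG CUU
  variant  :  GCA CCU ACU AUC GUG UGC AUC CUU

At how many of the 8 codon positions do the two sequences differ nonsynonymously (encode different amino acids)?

Codon 1: AUG Met / GCA Ala — nonsynonymous.
Codon 2: CCU Pro / CCU Pro — identical.
Codon 3: ACA Thr / ACU Thr — synonymous.
Codon 4: UUC Phe / AUC Ile — nonsynonymous.
Codon 5: GUG Val / GUG Val — identical.
Codon 6: UGC Cys / UGC Cys — identical.
Codon 7: GUG Val / AUC Ile — nonsynonymous.
Codon 8: CUU Leu / CUU Leu — identical.
Nonsynonymous differences: 3.

3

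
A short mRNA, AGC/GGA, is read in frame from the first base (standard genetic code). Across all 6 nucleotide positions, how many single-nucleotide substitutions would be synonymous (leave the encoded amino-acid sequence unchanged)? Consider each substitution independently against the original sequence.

Codon 1 (AGC, Ser): 1 synonymous substitution.
Codon 2 (GGA, Gly): 3 synonymous substitutions.
Total: 1 + 3 = 4.

4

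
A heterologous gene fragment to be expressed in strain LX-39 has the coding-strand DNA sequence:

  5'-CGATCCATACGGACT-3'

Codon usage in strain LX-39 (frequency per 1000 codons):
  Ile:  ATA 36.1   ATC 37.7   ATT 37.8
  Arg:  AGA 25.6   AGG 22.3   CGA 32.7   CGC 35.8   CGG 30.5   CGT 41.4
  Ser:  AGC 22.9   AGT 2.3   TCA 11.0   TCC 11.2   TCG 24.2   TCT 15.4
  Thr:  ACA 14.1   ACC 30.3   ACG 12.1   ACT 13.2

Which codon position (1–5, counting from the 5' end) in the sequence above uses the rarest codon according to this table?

2

Codon 1 CGA (Arg): 32.7 per 1000.
Codon 2 TCC (Ser): 11.2 per 1000.
Codon 3 ATA (Ile): 36.1 per 1000.
Codon 4 CGG (Arg): 30.5 per 1000.
Codon 5 ACT (Thr): 13.2 per 1000.
Lowest frequency is 11.2 at codon 2.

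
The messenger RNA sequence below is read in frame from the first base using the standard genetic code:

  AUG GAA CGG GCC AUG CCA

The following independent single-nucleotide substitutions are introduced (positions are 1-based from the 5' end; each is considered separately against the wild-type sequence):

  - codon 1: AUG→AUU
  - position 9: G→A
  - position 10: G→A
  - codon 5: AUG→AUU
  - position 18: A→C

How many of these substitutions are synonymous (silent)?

2

Codon 1: AUG (Met) → AUU (Ile) — missense.
Codon 3: CGG (Arg) → CGA (Arg) — synonymous.
Codon 4: GCC (Ala) → ACC (Thr) — missense.
Codon 5: AUG (Met) → AUU (Ile) — missense.
Codon 6: CCA (Pro) → CCC (Pro) — synonymous.
Synonymous: 2 of 5.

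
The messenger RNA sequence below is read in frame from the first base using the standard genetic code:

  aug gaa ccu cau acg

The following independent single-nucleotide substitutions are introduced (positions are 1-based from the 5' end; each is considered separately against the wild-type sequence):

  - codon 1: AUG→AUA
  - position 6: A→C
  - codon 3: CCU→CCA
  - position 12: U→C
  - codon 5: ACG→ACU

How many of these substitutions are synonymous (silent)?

3

Codon 1: AUG (Met) → AUA (Ile) — missense.
Codon 2: GAA (Glu) → GAC (Asp) — missense.
Codon 3: CCU (Pro) → CCA (Pro) — synonymous.
Codon 4: CAU (His) → CAC (His) — synonymous.
Codon 5: ACG (Thr) → ACU (Thr) — synonymous.
Synonymous: 3 of 5.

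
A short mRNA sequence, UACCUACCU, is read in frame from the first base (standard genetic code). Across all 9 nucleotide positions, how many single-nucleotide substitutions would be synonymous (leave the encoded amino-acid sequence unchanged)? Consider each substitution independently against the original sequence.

Codon 1 (UAC, Tyr): 1 synonymous substitution.
Codon 2 (CUA, Leu): 4 synonymous substitutions.
Codon 3 (CCU, Pro): 3 synonymous substitutions.
Total: 1 + 4 + 3 = 8.

8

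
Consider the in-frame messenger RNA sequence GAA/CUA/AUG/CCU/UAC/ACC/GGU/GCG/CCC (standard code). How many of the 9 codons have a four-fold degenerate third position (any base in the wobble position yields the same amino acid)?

Codon 1 GAA (Glu): third position 2-fold.
Codon 2 CUA (Leu): third position 4-fold.
Codon 3 AUG (Met): third position 1-fold.
Codon 4 CCU (Pro): third position 4-fold.
Codon 5 UAC (Tyr): third position 2-fold.
Codon 6 ACC (Thr): third position 4-fold.
Codon 7 GGU (Gly): third position 4-fold.
Codon 8 GCG (Ala): third position 4-fold.
Codon 9 CCC (Pro): third position 4-fold.
Four-fold degenerate third positions: 6.

6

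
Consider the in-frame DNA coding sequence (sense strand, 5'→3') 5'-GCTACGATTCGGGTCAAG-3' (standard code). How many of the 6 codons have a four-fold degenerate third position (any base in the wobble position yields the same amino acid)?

Codon 1 GCT (Ala): third position 4-fold.
Codon 2 ACG (Thr): third position 4-fold.
Codon 3 ATT (Ile): third position 3-fold.
Codon 4 CGG (Arg): third position 4-fold.
Codon 5 GTC (Val): third position 4-fold.
Codon 6 AAG (Lys): third position 2-fold.
Four-fold degenerate third positions: 4.

4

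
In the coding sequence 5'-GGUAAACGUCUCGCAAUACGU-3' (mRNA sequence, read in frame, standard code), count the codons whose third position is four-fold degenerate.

5

Codon 1 GGU (Gly): third position 4-fold.
Codon 2 AAA (Lys): third position 2-fold.
Codon 3 CGU (Arg): third position 4-fold.
Codon 4 CUC (Leu): third position 4-fold.
Codon 5 GCA (Ala): third position 4-fold.
Codon 6 AUA (Ile): third position 3-fold.
Codon 7 CGU (Arg): third position 4-fold.
Four-fold degenerate third positions: 5.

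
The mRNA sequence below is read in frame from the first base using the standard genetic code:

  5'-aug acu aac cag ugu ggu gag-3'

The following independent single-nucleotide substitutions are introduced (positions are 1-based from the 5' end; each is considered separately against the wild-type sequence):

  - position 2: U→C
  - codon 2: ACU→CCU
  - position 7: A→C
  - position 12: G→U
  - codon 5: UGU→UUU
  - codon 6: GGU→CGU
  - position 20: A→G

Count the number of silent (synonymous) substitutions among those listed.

0

Codon 1: AUG (Met) → ACG (Thr) — missense.
Codon 2: ACU (Thr) → CCU (Pro) — missense.
Codon 3: AAC (Asn) → CAC (His) — missense.
Codon 4: CAG (Gln) → CAU (His) — missense.
Codon 5: UGU (Cys) → UUU (Phe) — missense.
Codon 6: GGU (Gly) → CGU (Arg) — missense.
Codon 7: GAG (Glu) → GGG (Gly) — missense.
Synonymous: 0 of 7.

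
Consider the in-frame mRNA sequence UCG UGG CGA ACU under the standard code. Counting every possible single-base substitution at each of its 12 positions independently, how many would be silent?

10

Codon 1 (UCG, Ser): 3 synonymous substitutions.
Codon 2 (UGG, Trp): 0 synonymous substitutions.
Codon 3 (CGA, Arg): 4 synonymous substitutions.
Codon 4 (ACU, Thr): 3 synonymous substitutions.
Total: 3 + 0 + 4 + 3 = 10.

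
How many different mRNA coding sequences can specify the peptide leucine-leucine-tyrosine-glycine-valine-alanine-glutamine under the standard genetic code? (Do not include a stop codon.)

9216

Leu: 6 codons.
Leu: 6 codons.
Tyr: 2 codons.
Gly: 4 codons.
Val: 4 codons.
Ala: 4 codons.
Gln: 2 codons.
6 × 6 × 2 × 4 × 4 × 4 × 2 = 9216.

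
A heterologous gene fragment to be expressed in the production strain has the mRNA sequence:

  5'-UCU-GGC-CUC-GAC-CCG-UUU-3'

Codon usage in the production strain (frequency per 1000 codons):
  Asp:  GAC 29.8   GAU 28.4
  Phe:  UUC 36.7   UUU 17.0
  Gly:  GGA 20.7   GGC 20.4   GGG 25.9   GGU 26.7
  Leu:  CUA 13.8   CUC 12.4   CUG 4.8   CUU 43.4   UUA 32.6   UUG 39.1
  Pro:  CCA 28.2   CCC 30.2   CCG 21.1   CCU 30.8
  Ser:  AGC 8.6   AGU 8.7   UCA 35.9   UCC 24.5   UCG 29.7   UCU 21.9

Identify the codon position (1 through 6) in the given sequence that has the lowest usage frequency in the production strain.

Codon 1 UCU (Ser): 21.9 per 1000.
Codon 2 GGC (Gly): 20.4 per 1000.
Codon 3 CUC (Leu): 12.4 per 1000.
Codon 4 GAC (Asp): 29.8 per 1000.
Codon 5 CCG (Pro): 21.1 per 1000.
Codon 6 UUU (Phe): 17.0 per 1000.
Lowest frequency is 12.4 at codon 3.

3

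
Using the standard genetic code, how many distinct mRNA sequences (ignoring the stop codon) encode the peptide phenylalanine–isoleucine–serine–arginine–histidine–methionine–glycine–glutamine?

3456

Phe: 2 codons.
Ile: 3 codons.
Ser: 6 codons.
Arg: 6 codons.
His: 2 codons.
Met: 1 codon.
Gly: 4 codons.
Gln: 2 codons.
2 × 3 × 6 × 6 × 2 × 1 × 4 × 2 = 3456.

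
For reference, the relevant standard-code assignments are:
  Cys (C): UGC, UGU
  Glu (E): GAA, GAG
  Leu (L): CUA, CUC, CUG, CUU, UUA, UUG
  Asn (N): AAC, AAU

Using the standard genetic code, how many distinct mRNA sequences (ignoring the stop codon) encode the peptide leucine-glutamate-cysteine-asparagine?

Leu: 6 codons.
Glu: 2 codons.
Cys: 2 codons.
Asn: 2 codons.
6 × 2 × 2 × 2 = 48.

48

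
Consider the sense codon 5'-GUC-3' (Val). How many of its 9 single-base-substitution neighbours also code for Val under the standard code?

3

Position 1: none → 0 synonymous.
Position 2: none → 0 synonymous.
Position 3: GUU, GUA, GUG → 3 synonymous.
Total: 0 + 0 + 3 = 3.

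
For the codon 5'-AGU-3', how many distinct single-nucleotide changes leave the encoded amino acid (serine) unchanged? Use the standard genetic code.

Position 1: none → 0 synonymous.
Position 2: none → 0 synonymous.
Position 3: AGC → 1 synonymous.
Total: 0 + 0 + 1 = 1.

1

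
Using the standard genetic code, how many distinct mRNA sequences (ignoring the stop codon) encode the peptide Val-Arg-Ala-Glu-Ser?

1152

Val: 4 codons.
Arg: 6 codons.
Ala: 4 codons.
Glu: 2 codons.
Ser: 6 codons.
4 × 6 × 4 × 2 × 6 = 1152.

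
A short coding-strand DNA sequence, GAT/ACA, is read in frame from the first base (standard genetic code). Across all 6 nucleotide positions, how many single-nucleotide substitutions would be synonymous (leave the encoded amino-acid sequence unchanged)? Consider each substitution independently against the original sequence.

Codon 1 (GAT, Asp): 1 synonymous substitution.
Codon 2 (ACA, Thr): 3 synonymous substitutions.
Total: 1 + 3 = 4.

4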